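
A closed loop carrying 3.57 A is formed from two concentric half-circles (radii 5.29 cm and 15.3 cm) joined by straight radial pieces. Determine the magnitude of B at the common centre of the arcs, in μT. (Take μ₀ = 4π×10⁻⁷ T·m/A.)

The radial connectors point toward the centre, so dl × r̂ = 0 and they contribute nothing.
Each semicircle gives μ₀I/(4R): inner arc 2.12×10⁻⁵ T, outer arc 7.33×10⁻⁶ T.
The two arcs carry current in opposite angular senses, so their fields oppose: B = |2.12×10⁻⁵ − 7.33×10⁻⁶| = 1.39×10⁻⁵ T.

B ≈ 13.9 μT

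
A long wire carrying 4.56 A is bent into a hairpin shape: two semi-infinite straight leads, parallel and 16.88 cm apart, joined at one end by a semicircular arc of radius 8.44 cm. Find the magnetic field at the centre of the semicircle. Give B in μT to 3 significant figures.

B ≈ 27.8 μT

The semicircular arc contributes B_arc = μ₀I·π/(4πR) = μ₀I/(4R) = 1.70×10⁻⁵ T.
Each semi-infinite lead is at perpendicular distance R = 0.0844 m from the centre, with the perpendicular foot at its near end, so it contributes μ₀I/(4πR); both point the same way, together 1.08×10⁻⁵ T.
Arc and leads all point the same direction: B = 1.70×10⁻⁵ + 1.08×10⁻⁵ = 2.78×10⁻⁵ T.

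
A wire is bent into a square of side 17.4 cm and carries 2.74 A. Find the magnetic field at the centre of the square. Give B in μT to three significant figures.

B ≈ 17.8 μT

Each side is a finite straight segment at perpendicular distance d = a/(2 tan(π/4)) = 0.087 m from the centre, with end-angles ±π/4.
One side contributes B₁ = (μ₀I/4πd)·2 sin(π/4) = 4.45×10⁻⁶ T.
All 4 sides add in the same direction: B = 4 × 4.45×10⁻⁶ = 1.78×10⁻⁵ T.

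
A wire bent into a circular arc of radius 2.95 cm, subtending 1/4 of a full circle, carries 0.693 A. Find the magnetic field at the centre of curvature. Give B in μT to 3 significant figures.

The Biot–Savart field of a circular arc at its centre is B = μ₀Iφ/(4πR), with φ = 1.571 rad.
B = (4π×10⁻⁷ × 0.693 × 1.571) / (4π × 0.0295) = 3.69×10⁻⁶ T.

B ≈ 3.69 μT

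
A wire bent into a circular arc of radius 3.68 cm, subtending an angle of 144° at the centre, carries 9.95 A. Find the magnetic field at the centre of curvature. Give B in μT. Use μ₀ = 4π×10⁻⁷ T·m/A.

The Biot–Savart field of a circular arc at its centre is B = μ₀Iφ/(4πR), with φ = 2.513 rad.
B = (4π×10⁻⁷ × 9.95 × 2.513) / (4π × 0.0368) = 6.80×10⁻⁵ T.

B ≈ 68.0 μT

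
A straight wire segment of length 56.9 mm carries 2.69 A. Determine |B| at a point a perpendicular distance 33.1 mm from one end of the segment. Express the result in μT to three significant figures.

B ≈ 7.02 μT

For a finite straight segment, B = (μ₀I/4πd)(sinθ₁ + sinθ₂), where θ₁, θ₂ are the angles from the perpendicular to each end.
The perpendicular foot is at one end, so the two end-offsets along the wire are 0 and L = 0.0569 m.
sinθ₁ = 0/√(0²+0.0331²) = 0.0000; sinθ₂ = 0.0569/√(0.0569²+0.0331²) = 0.8644.
B = (4π×10⁻⁷ × 2.69) / (4π × 0.0331) × (0.0000 + 0.8644) = 7.02×10⁻⁶ T.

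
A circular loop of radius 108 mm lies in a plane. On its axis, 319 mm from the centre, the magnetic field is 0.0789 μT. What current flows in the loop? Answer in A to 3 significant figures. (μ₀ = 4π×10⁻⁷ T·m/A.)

On the axis of a loop, B = μ₀IR²/[2(R²+z²)^(3/2)], so I = 2B(R²+z²)^(3/2)/(μ₀R²).
R² + z² = 0.01166 + 0.1018 = 0.1134 m²; raised to 3/2 gives 3.82×10⁻² m³.
I = 2 × 7.89×10⁻⁸ × 3.82×10⁻² / (1.26×10⁻⁶ × 0.01166) = 0.411 A.

I ≈ 0.411 A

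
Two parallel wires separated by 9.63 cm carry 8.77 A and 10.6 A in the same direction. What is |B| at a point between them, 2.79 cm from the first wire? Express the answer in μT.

B ≈ 31.9 μT

Each long wire gives B = μ₀I/(2πd). Distances are d₁ = 0.0279 m and d₂ = 0.0684 m.
B₁ = 6.29×10⁻⁵ T, B₂ = 3.10×10⁻⁵ T.
Between parallel currents the two contributions point in opposite directions, so they subtract. B = |B₁ − B₂| = |6.29×10⁻⁵ − 3.10×10⁻⁵| = 3.19×10⁻⁵ T.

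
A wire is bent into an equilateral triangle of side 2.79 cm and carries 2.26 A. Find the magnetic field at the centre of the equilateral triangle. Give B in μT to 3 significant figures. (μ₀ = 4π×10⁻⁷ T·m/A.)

Each side is a finite straight segment at perpendicular distance d = a/(2 tan(π/3)) = 0.008054 m from the centre, with end-angles ±π/3.
One side contributes B₁ = (μ₀I/4πd)·2 sin(π/3) = 4.86×10⁻⁵ T.
All 3 sides add in the same direction: B = 3 × 4.86×10⁻⁵ = 1.46×10⁻⁴ T.

B ≈ 146 μT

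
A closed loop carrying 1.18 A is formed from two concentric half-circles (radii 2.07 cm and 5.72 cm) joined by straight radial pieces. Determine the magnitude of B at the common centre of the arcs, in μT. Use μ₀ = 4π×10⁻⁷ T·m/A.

B ≈ 11.4 μT

The radial connectors point toward the centre, so dl × r̂ = 0 and they contribute nothing.
Each semicircle gives μ₀I/(4R): inner arc 1.79×10⁻⁵ T, outer arc 6.48×10⁻⁶ T.
The two arcs carry current in opposite angular senses, so their fields oppose: B = |1.79×10⁻⁵ − 6.48×10⁻⁶| = 1.14×10⁻⁵ T.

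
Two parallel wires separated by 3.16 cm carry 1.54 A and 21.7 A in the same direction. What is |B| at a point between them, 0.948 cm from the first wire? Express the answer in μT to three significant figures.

Each long wire gives B = μ₀I/(2πd). Distances are d₁ = 0.00948 m and d₂ = 0.02212 m.
B₁ = 3.25×10⁻⁵ T, B₂ = 1.96×10⁻⁴ T.
Between parallel currents the two contributions point in opposite directions, so they subtract. B = |B₁ − B₂| = |3.25×10⁻⁵ − 1.96×10⁻⁴| = 1.64×10⁻⁴ T.

B ≈ 164 μT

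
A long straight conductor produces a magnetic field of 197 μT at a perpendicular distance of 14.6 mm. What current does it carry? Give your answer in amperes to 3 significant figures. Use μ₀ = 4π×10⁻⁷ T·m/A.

I ≈ 14.4 A

For a long straight wire B = μ₀I/(2πd), so I = 2πdB/μ₀.
I = 2π × 0.0146 × 1.97×10⁻⁴ / (4π×10⁻⁷) = 14.4 A.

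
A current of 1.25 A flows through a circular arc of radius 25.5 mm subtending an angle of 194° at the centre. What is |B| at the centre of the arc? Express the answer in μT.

The Biot–Savart field of a circular arc at its centre is B = μ₀Iφ/(4πR), with φ = 3.386 rad.
B = (4π×10⁻⁷ × 1.25 × 3.386) / (4π × 0.0255) = 1.66×10⁻⁵ T.

B ≈ 16.6 μT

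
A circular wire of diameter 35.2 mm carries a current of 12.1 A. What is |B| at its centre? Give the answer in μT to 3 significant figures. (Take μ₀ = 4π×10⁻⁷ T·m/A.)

B ≈ 432 μT

At the centre of a circular loop the Biot–Savart law gives B = μ₀I/(2R) (so R = 0.0176 m).
B = (4π×10⁻⁷ × 12.1) / (2 × 0.0176) = 4.32×10⁻⁴ T.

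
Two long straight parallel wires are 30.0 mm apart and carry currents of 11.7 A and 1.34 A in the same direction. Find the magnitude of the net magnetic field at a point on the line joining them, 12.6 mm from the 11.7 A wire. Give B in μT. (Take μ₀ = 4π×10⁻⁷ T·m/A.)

B ≈ 170 μT

Each long wire gives B = μ₀I/(2πd). Distances are d₁ = 0.0126 m and d₂ = 0.0174 m.
B₁ = 1.86×10⁻⁴ T, B₂ = 1.54×10⁻⁵ T.
Between parallel currents the two contributions point in opposite directions, so they subtract. B = |B₁ − B₂| = |1.86×10⁻⁴ − 1.54×10⁻⁵| = 1.70×10⁻⁴ T.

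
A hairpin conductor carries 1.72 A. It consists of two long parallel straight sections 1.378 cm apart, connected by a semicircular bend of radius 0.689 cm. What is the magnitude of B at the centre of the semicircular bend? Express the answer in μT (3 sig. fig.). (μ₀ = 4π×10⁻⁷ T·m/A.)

B ≈ 128 μT

The semicircular arc contributes B_arc = μ₀I·π/(4πR) = μ₀I/(4R) = 7.84×10⁻⁵ T.
Each semi-infinite lead is at perpendicular distance R = 0.00689 m from the centre, with the perpendicular foot at its near end, so it contributes μ₀I/(4πR); both point the same way, together 4.99×10⁻⁵ T.
Arc and leads all point the same direction: B = 7.84×10⁻⁵ + 4.99×10⁻⁵ = 1.28×10⁻⁴ T.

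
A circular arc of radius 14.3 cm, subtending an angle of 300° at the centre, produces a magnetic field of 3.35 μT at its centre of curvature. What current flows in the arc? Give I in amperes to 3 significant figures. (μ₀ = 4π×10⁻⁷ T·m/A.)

For a circular arc, B = μ₀Iφ/(4πR) with φ in radians; here φ = 5.236 rad.
So I = 4πRB/(μ₀φ) = 4π × 0.143 × 3.35×10⁻⁶ / (4π×10⁻⁷ × 5.236) = 0.915 A.

I ≈ 0.915 A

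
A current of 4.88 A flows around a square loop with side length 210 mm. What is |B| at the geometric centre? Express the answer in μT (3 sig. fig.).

B ≈ 26.3 μT

Each side is a finite straight segment at perpendicular distance d = a/(2 tan(π/4)) = 0.105 m from the centre, with end-angles ±π/4.
One side contributes B₁ = (μ₀I/4πd)·2 sin(π/4) = 6.57×10⁻⁶ T.
All 4 sides add in the same direction: B = 4 × 6.57×10⁻⁶ = 2.63×10⁻⁵ T.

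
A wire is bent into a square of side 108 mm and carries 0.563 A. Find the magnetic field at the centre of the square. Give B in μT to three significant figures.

B ≈ 5.90 μT

Each side is a finite straight segment at perpendicular distance d = a/(2 tan(π/4)) = 0.054 m from the centre, with end-angles ±π/4.
One side contributes B₁ = (μ₀I/4πd)·2 sin(π/4) = 1.47×10⁻⁶ T.
All 4 sides add in the same direction: B = 4 × 1.47×10⁻⁶ = 5.90×10⁻⁶ T.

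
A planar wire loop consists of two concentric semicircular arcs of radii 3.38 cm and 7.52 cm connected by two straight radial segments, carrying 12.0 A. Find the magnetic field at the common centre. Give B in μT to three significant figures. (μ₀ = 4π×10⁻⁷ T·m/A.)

B ≈ 61.4 μT

The radial connectors point toward the centre, so dl × r̂ = 0 and they contribute nothing.
Each semicircle gives μ₀I/(4R): inner arc 1.12×10⁻⁴ T, outer arc 5.01×10⁻⁵ T.
The two arcs carry current in opposite angular senses, so their fields oppose: B = |1.12×10⁻⁴ − 5.01×10⁻⁵| = 6.14×10⁻⁵ T.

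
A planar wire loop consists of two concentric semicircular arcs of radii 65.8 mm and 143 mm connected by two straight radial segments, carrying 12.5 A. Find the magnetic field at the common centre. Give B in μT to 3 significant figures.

The radial connectors point toward the centre, so dl × r̂ = 0 and they contribute nothing.
Each semicircle gives μ₀I/(4R): inner arc 5.97×10⁻⁵ T, outer arc 2.75×10⁻⁵ T.
The two arcs carry current in opposite angular senses, so their fields oppose: B = |5.97×10⁻⁵ − 2.75×10⁻⁵| = 3.22×10⁻⁵ T.

B ≈ 32.2 μT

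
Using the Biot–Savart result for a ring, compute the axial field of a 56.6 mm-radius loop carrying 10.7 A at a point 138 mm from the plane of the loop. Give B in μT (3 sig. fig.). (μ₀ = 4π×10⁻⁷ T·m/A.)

B ≈ 6.49 μT

On the axis of a circular loop, B = μ₀IR² / [2(R²+z²)^(3/2)].
R² + z² = (0.0566)² + (0.138)² = 0.02225 m², and (R²+z²)^(3/2) = 3.32×10⁻³ m³.
B = (4π×10⁻⁷ × 10.7 × 0.003204) / (2 × 3.32×10⁻³) = 6.49×10⁻⁶ T.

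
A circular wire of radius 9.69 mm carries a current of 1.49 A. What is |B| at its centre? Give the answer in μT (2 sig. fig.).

B ≈ 97 μT

At the centre of a circular loop the Biot–Savart law gives B = μ₀I/(2R).
B = (4π×10⁻⁷ × 1.49) / (2 × 0.00969) = 9.66×10⁻⁵ T.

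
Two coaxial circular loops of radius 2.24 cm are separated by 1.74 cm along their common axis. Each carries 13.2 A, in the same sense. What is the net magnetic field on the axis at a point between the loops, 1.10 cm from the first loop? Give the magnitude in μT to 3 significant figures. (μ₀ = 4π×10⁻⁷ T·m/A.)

Each loop contributes B = μ₀IR²/[2(R²+z²)^(3/2)] on the axis, with z measured from that loop.
Loop 1 (z = 0.011 m): B₁ = 2.68×10⁻⁴ T. Loop 2 (z = 0.0064 m): B₂ = 3.29×10⁻⁴ T.
The fields add: B = B₁ + B₂ = 5.97×10⁻⁴ T.

B ≈ 597 μT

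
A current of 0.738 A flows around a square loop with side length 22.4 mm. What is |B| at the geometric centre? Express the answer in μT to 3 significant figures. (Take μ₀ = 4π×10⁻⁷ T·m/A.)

Each side is a finite straight segment at perpendicular distance d = a/(2 tan(π/4)) = 0.0112 m from the centre, with end-angles ±π/4.
One side contributes B₁ = (μ₀I/4πd)·2 sin(π/4) = 9.32×10⁻⁶ T.
All 4 sides add in the same direction: B = 4 × 9.32×10⁻⁶ = 3.73×10⁻⁵ T.

B ≈ 37.3 μT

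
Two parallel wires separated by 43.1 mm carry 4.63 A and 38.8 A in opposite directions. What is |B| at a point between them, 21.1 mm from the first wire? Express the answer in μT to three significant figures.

Each long wire gives B = μ₀I/(2πd). Distances are d₁ = 0.0211 m and d₂ = 0.022 m.
B₁ = 4.39×10⁻⁵ T, B₂ = 3.53×10⁻⁴ T.
Between antiparallel currents both contributions point the same way, so they add. B = B₁ + B₂ = 4.39×10⁻⁵ + 3.53×10⁻⁴ = 3.97×10⁻⁴ T.

B ≈ 397 μT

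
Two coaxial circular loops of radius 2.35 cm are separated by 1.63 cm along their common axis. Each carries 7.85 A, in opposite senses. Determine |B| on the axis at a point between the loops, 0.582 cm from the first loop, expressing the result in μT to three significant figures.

B ≈ 32.1 μT

Each loop contributes B = μ₀IR²/[2(R²+z²)^(3/2)] on the axis, with z measured from that loop.
Loop 1 (z = 0.00582 m): B₁ = 1.92×10⁻⁴ T. Loop 2 (z = 0.01048 m): B₂ = 1.60×10⁻⁴ T.
The fields oppose: B = |B₁ − B₂| = 3.21×10⁻⁵ T.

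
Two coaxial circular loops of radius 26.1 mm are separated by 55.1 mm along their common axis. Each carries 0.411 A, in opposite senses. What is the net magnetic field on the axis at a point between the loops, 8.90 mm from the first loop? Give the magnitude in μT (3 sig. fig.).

B ≈ 7.21 μT

Each loop contributes B = μ₀IR²/[2(R²+z²)^(3/2)] on the axis, with z measured from that loop.
Loop 1 (z = 0.0089 m): B₁ = 8.39×10⁻⁶ T. Loop 2 (z = 0.0462 m): B₂ = 1.18×10⁻⁶ T.
The fields oppose: B = |B₁ − B₂| = 7.21×10⁻⁶ T.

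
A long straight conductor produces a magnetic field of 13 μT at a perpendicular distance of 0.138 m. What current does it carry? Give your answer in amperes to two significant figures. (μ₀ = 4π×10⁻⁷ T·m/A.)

I ≈ 9.0 A

For a long straight wire B = μ₀I/(2πd), so I = 2πdB/μ₀.
I = 2π × 0.138 × 1.30×10⁻⁵ / (4π×10⁻⁷) = 8.97 A.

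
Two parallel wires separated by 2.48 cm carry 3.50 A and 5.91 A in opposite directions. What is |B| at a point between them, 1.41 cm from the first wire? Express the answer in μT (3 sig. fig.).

B ≈ 160 μT

Each long wire gives B = μ₀I/(2πd). Distances are d₁ = 0.0141 m and d₂ = 0.0107 m.
B₁ = 4.96×10⁻⁵ T, B₂ = 1.10×10⁻⁴ T.
Between antiparallel currents both contributions point the same way, so they add. B = B₁ + B₂ = 4.96×10⁻⁵ + 1.10×10⁻⁴ = 1.60×10⁻⁴ T.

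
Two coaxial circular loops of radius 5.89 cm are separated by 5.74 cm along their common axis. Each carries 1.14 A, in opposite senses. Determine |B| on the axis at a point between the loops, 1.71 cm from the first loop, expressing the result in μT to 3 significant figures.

B ≈ 3.93 μT

Each loop contributes B = μ₀IR²/[2(R²+z²)^(3/2)] on the axis, with z measured from that loop.
Loop 1 (z = 0.0171 m): B₁ = 1.08×10⁻⁵ T. Loop 2 (z = 0.0403 m): B₂ = 6.84×10⁻⁶ T.
The fields oppose: B = |B₁ − B₂| = 3.93×10⁻⁶ T.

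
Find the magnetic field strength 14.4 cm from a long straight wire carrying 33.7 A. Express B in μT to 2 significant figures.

For an infinitely long straight wire, B = μ₀I/(2πd).
B = (4π×10⁻⁷ × 33.7) / (2π × 0.144) = 4.68×10⁻⁵ T.

B ≈ 47 μT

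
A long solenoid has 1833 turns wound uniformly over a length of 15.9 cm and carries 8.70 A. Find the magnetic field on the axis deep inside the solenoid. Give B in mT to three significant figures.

Inside a long solenoid, B = μ₀nI with n = 1.153×10⁴ turns/m.
B = 4π×10⁻⁷ × 1.153×10⁴ × 8.70 = 0.126 T.

B ≈ 126 mT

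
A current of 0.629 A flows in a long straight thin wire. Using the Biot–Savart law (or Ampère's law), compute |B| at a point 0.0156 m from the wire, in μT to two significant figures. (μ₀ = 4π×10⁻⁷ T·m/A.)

B ≈ 8.1 μT

For an infinitely long straight wire, B = μ₀I/(2πd).
B = (4π×10⁻⁷ × 0.629) / (2π × 0.0156) = 8.06×10⁻⁶ T.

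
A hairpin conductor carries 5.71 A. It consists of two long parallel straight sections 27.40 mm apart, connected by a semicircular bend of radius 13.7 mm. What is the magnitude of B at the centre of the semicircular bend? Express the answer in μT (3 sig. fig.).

The semicircular arc contributes B_arc = μ₀I·π/(4πR) = μ₀I/(4R) = 1.31×10⁻⁴ T.
Each semi-infinite lead is at perpendicular distance R = 0.0137 m from the centre, with the perpendicular foot at its near end, so it contributes μ₀I/(4πR); both point the same way, together 8.34×10⁻⁵ T.
Arc and leads all point the same direction: B = 1.31×10⁻⁴ + 8.34×10⁻⁵ = 2.14×10⁻⁴ T.

B ≈ 214 μT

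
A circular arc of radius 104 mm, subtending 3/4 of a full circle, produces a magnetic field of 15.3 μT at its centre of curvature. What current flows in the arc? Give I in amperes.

For a circular arc, B = μ₀Iφ/(4πR) with φ in radians; here φ = 4.712 rad.
So I = 4πRB/(μ₀φ) = 4π × 0.104 × 1.53×10⁻⁵ / (4π×10⁻⁷ × 4.712) = 3.38 A.

I ≈ 3.38 A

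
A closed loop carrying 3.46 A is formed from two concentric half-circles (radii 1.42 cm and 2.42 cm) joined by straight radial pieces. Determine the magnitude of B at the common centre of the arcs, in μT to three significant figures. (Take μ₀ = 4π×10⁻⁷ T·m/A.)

The radial connectors point toward the centre, so dl × r̂ = 0 and they contribute nothing.
Each semicircle gives μ₀I/(4R): inner arc 7.65×10⁻⁵ T, outer arc 4.49×10⁻⁵ T.
The two arcs carry current in opposite angular senses, so their fields oppose: B = |7.65×10⁻⁵ − 4.49×10⁻⁵| = 3.16×10⁻⁵ T.

B ≈ 31.6 μT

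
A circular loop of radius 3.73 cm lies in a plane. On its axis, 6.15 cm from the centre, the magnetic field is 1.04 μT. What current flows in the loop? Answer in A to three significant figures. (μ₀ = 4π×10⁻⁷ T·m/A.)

On the axis of a loop, B = μ₀IR²/[2(R²+z²)^(3/2)], so I = 2B(R²+z²)^(3/2)/(μ₀R²).
R² + z² = 0.001391 + 0.003782 = 0.005174 m²; raised to 3/2 gives 3.72×10⁻⁴ m³.
I = 2 × 1.04×10⁻⁶ × 3.72×10⁻⁴ / (1.26×10⁻⁶ × 0.001391) = 0.443 A.

I ≈ 0.443 A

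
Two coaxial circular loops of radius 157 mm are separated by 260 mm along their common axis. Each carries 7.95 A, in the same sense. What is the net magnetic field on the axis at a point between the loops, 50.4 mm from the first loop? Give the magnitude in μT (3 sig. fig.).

B ≈ 34.3 μT

Each loop contributes B = μ₀IR²/[2(R²+z²)^(3/2)] on the axis, with z measured from that loop.
Loop 1 (z = 0.0504 m): B₁ = 2.75×10⁻⁵ T. Loop 2 (z = 0.2096 m): B₂ = 6.86×10⁻⁶ T.
The fields add: B = B₁ + B₂ = 3.43×10⁻⁵ T.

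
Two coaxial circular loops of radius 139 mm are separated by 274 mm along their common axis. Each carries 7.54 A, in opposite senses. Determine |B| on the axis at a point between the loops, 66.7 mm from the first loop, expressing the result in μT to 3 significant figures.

Each loop contributes B = μ₀IR²/[2(R²+z²)^(3/2)] on the axis, with z measured from that loop.
Loop 1 (z = 0.0667 m): B₁ = 2.50×10⁻⁵ T. Loop 2 (z = 0.2073 m): B₂ = 5.89×10⁻⁶ T.
The fields oppose: B = |B₁ − B₂| = 1.91×10⁻⁵ T.

B ≈ 19.1 μT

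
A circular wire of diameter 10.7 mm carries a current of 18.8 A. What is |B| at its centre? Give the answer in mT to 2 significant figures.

B ≈ 2.2 mT

At the centre of a circular loop the Biot–Savart law gives B = μ₀I/(2R) (so R = 0.00535 m).
B = (4π×10⁻⁷ × 18.8) / (2 × 0.00535) = 2.21×10⁻³ T.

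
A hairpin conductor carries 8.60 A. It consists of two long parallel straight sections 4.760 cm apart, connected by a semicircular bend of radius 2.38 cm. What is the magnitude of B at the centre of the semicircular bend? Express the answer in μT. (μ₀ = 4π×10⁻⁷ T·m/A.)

B ≈ 186 μT

The semicircular arc contributes B_arc = μ₀I·π/(4πR) = μ₀I/(4R) = 1.14×10⁻⁴ T.
Each semi-infinite lead is at perpendicular distance R = 0.0238 m from the centre, with the perpendicular foot at its near end, so it contributes μ₀I/(4πR); both point the same way, together 7.23×10⁻⁵ T.
Arc and leads all point the same direction: B = 1.14×10⁻⁴ + 7.23×10⁻⁵ = 1.86×10⁻⁴ T.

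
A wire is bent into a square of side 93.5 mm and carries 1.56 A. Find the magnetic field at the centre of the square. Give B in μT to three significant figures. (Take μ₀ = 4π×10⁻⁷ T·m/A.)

Each side is a finite straight segment at perpendicular distance d = a/(2 tan(π/4)) = 0.04675 m from the centre, with end-angles ±π/4.
One side contributes B₁ = (μ₀I/4πd)·2 sin(π/4) = 4.72×10⁻⁶ T.
All 4 sides add in the same direction: B = 4 × 4.72×10⁻⁶ = 1.89×10⁻⁵ T.

B ≈ 18.9 μT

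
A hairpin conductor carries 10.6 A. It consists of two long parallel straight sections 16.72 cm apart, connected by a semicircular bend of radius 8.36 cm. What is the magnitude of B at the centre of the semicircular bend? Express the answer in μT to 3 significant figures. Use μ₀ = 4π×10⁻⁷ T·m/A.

The semicircular arc contributes B_arc = μ₀I·π/(4πR) = μ₀I/(4R) = 3.98×10⁻⁵ T.
Each semi-infinite lead is at perpendicular distance R = 0.0836 m from the centre, with the perpendicular foot at its near end, so it contributes μ₀I/(4πR); both point the same way, together 2.54×10⁻⁵ T.
Arc and leads all point the same direction: B = 3.98×10⁻⁵ + 2.54×10⁻⁵ = 6.52×10⁻⁵ T.

B ≈ 65.2 μT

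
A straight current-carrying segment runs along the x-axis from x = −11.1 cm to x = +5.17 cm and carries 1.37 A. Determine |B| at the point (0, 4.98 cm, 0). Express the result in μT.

For a finite straight segment, B = (μ₀I/4πd)(sinθ₁ + sinθ₂), where θ₁, θ₂ are the angles from the perpendicular to each end.
The perpendicular distance is d = 0.0498 m; the end-offsets along the wire are a = 0.111 m and b = 0.0517 m.
sinθ₁ = 0.111/√(0.111²+0.0498²) = 0.9124; sinθ₂ = 0.0517/√(0.0517²+0.0498²) = 0.7202.
B = (4π×10⁻⁷ × 1.37) / (4π × 0.0498) × (0.9124 + 0.7202) = 4.49×10⁻⁶ T.

B ≈ 4.49 μT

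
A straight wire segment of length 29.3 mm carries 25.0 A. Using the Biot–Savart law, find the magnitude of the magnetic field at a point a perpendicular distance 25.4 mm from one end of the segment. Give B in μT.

For a finite straight segment, B = (μ₀I/4πd)(sinθ₁ + sinθ₂), where θ₁, θ₂ are the angles from the perpendicular to each end.
The perpendicular foot is at one end, so the two end-offsets along the wire are 0 and L = 0.0293 m.
sinθ₁ = 0/√(0²+0.0254²) = 0.0000; sinθ₂ = 0.0293/√(0.0293²+0.0254²) = 0.7556.
B = (4π×10⁻⁷ × 25.0) / (4π × 0.0254) × (0.0000 + 0.7556) = 7.44×10⁻⁵ T.

B ≈ 74.4 μT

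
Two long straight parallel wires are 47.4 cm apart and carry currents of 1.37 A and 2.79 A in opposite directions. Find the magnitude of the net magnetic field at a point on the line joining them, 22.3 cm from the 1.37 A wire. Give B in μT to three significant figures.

B ≈ 3.45 μT

Each long wire gives B = μ₀I/(2πd). Distances are d₁ = 0.223 m and d₂ = 0.251 m.
B₁ = 1.23×10⁻⁶ T, B₂ = 2.22×10⁻⁶ T.
Between antiparallel currents both contributions point the same way, so they add. B = B₁ + B₂ = 1.23×10⁻⁶ + 2.22×10⁻⁶ = 3.45×10⁻⁶ T.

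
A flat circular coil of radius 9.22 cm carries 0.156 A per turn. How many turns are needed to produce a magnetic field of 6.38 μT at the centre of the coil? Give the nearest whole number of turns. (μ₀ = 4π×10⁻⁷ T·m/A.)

For an N-turn coil, B = Nμ₀I/(2R). A single turn gives B₁ = 1.06×10⁻⁶ T with R = 0.0922 m.
N = B/B₁ = 6.38×10⁻⁶ / 1.06×10⁻⁶ = 6.00.

N = 6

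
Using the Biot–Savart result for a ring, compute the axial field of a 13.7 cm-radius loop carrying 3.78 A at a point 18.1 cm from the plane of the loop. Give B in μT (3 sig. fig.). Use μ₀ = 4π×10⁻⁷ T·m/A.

On the axis of a circular loop, B = μ₀IR² / [2(R²+z²)^(3/2)].
R² + z² = (0.137)² + (0.181)² = 0.05153 m², and (R²+z²)^(3/2) = 1.17×10⁻² m³.
B = (4π×10⁻⁷ × 3.78 × 0.01877) / (2 × 1.17×10⁻²) = 3.81×10⁻⁶ T.

B ≈ 3.81 μT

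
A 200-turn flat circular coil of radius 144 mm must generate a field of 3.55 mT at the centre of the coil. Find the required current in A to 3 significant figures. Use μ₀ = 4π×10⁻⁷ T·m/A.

For an N-turn coil, B = Nμ₀I/(2R) with R = 0.144 m, so I = 2RB/(Nμ₀) = 2 × 0.144 × 3.55×10⁻³ / (200 × 4π×10⁻⁷) = 4.07 A.

I ≈ 4.07 A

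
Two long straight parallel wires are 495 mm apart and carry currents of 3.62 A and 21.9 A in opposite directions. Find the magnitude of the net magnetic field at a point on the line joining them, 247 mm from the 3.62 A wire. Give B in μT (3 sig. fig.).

Each long wire gives B = μ₀I/(2πd). Distances are d₁ = 0.247 m and d₂ = 0.248 m.
B₁ = 2.93×10⁻⁶ T, B₂ = 1.77×10⁻⁵ T.
Between antiparallel currents both contributions point the same way, so they add. B = B₁ + B₂ = 2.93×10⁻⁶ + 1.77×10⁻⁵ = 2.06×10⁻⁵ T.

B ≈ 20.6 μT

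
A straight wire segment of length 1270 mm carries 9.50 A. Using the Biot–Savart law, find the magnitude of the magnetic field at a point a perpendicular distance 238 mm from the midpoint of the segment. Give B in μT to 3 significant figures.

For a finite straight segment, B = (μ₀I/4πd)(sinθ₁ + sinθ₂), where θ₁, θ₂ are the angles from the perpendicular to each end.
The perpendicular from the point meets the wire at its midpoint, so each end is L/2 = 0.635 m away along the wire.
sinθ₁ = 0.635/√(0.635²+0.238²) = 0.9364; sinθ₂ = 0.635/√(0.635²+0.238²) = 0.9364.
B = (4π×10⁻⁷ × 9.50) / (4π × 0.238) × (0.9364 + 0.9364) = 7.48×10⁻⁶ T.

B ≈ 7.48 μT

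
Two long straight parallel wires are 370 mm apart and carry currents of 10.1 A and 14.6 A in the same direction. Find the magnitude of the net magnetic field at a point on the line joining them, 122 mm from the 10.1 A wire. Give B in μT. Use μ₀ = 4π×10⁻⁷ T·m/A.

B ≈ 4.78 μT

Each long wire gives B = μ₀I/(2πd). Distances are d₁ = 0.122 m and d₂ = 0.248 m.
B₁ = 1.66×10⁻⁵ T, B₂ = 1.18×10⁻⁵ T.
Between parallel currents the two contributions point in opposite directions, so they subtract. B = |B₁ − B₂| = |1.66×10⁻⁵ − 1.18×10⁻⁵| = 4.78×10⁻⁶ T.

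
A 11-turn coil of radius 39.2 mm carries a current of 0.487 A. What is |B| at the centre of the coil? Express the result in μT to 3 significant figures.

For an N-turn flat coil, B = Nμ₀I/(2R) with R = 0.0392 m.
B = 11 × 7.81×10⁻⁶ T = 8.59×10⁻⁵ T.

B ≈ 85.9 μT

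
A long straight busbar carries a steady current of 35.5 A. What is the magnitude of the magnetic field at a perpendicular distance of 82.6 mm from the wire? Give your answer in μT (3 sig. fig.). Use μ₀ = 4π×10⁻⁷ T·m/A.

For an infinitely long straight wire, B = μ₀I/(2πd).
B = (4π×10⁻⁷ × 35.5) / (2π × 0.0826) = 8.60×10⁻⁵ T.

B ≈ 86.0 μT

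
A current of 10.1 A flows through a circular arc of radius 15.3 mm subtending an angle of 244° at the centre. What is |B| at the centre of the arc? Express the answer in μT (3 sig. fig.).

B ≈ 281 μT

The Biot–Savart field of a circular arc at its centre is B = μ₀Iφ/(4πR), with φ = 4.259 rad.
B = (4π×10⁻⁷ × 10.1 × 4.259) / (4π × 0.0153) = 2.81×10⁻⁴ T.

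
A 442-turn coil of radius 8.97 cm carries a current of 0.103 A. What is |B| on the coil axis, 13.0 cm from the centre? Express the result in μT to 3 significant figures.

For an N-turn flat coil, B = Nμ₀IR²/[2(R²+z²)^(3/2)] with R = 0.0897 m, z = 0.13 m.
B = 442 × 1.32×10⁻⁷ T = 5.84×10⁻⁵ T.

B ≈ 58.4 μT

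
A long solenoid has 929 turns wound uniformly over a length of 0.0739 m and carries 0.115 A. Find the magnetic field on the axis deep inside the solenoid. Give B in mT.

B ≈ 1.82 mT

Inside a long solenoid, B = μ₀nI with n = 1.257×10⁴ turns/m.
B = 4π×10⁻⁷ × 1.257×10⁴ × 0.115 = 1.82×10⁻³ T.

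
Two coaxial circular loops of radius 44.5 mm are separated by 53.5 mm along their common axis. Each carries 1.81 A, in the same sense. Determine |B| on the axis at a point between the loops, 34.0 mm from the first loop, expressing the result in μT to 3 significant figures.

B ≈ 32.5 μT

Each loop contributes B = μ₀IR²/[2(R²+z²)^(3/2)] on the axis, with z measured from that loop.
Loop 1 (z = 0.034 m): B₁ = 1.28×10⁻⁵ T. Loop 2 (z = 0.0195 m): B₂ = 1.96×10⁻⁵ T.
The fields add: B = B₁ + B₂ = 3.25×10⁻⁵ T.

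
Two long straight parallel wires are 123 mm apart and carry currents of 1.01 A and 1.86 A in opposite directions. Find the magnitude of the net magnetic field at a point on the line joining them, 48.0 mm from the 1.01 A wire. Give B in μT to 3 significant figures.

B ≈ 9.17 μT

Each long wire gives B = μ₀I/(2πd). Distances are d₁ = 0.048 m and d₂ = 0.075 m.
B₁ = 4.21×10⁻⁶ T, B₂ = 4.96×10⁻⁶ T.
Between antiparallel currents both contributions point the same way, so they add. B = B₁ + B₂ = 4.21×10⁻⁶ + 4.96×10⁻⁶ = 9.17×10⁻⁶ T.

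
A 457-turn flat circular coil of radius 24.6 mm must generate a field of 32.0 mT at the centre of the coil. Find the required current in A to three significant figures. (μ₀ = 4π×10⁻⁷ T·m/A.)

For an N-turn coil, B = Nμ₀I/(2R) with R = 0.0246 m, so I = 2RB/(Nμ₀) = 2 × 0.0246 × 3.20×10⁻² / (457 × 4π×10⁻⁷) = 2.74 A.

I ≈ 2.74 A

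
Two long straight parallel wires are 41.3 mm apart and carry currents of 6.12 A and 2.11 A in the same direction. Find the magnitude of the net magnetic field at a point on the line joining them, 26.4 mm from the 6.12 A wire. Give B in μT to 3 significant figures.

Each long wire gives B = μ₀I/(2πd). Distances are d₁ = 0.0264 m and d₂ = 0.0149 m.
B₁ = 4.64×10⁻⁵ T, B₂ = 2.83×10⁻⁵ T.
Between parallel currents the two contributions point in opposite directions, so they subtract. B = |B₁ − B₂| = |4.64×10⁻⁵ − 2.83×10⁻⁵| = 1.80×10⁻⁵ T.

B ≈ 18.0 μT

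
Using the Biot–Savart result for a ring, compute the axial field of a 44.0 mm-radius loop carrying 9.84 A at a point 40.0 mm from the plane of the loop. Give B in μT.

B ≈ 56.9 μT

On the axis of a circular loop, B = μ₀IR² / [2(R²+z²)^(3/2)].
R² + z² = (0.044)² + (0.04)² = 0.003536 m², and (R²+z²)^(3/2) = 2.10×10⁻⁴ m³.
B = (4π×10⁻⁷ × 9.84 × 0.001936) / (2 × 2.10×10⁻⁴) = 5.69×10⁻⁵ T.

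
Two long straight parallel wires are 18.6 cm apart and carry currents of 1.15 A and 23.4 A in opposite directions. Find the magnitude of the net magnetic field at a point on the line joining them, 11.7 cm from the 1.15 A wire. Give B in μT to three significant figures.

B ≈ 69.8 μT

Each long wire gives B = μ₀I/(2πd). Distances are d₁ = 0.117 m and d₂ = 0.069 m.
B₁ = 1.97×10⁻⁶ T, B₂ = 6.78×10⁻⁵ T.
Between antiparallel currents both contributions point the same way, so they add. B = B₁ + B₂ = 1.97×10⁻⁶ + 6.78×10⁻⁵ = 6.98×10⁻⁵ T.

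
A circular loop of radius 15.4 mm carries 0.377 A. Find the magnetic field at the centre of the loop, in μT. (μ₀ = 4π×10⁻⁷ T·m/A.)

B ≈ 15.4 μT

At the centre of a circular loop the Biot–Savart law gives B = μ₀I/(2R).
B = (4π×10⁻⁷ × 0.377) / (2 × 0.0154) = 1.54×10⁻⁵ T.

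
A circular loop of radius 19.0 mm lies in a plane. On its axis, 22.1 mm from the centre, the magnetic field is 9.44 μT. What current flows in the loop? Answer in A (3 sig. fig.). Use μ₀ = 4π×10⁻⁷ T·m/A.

I ≈ 1.03 A

On the axis of a loop, B = μ₀IR²/[2(R²+z²)^(3/2)], so I = 2B(R²+z²)^(3/2)/(μ₀R²).
R² + z² = 0.000361 + 0.0004884 = 0.0008494 m²; raised to 3/2 gives 2.48×10⁻⁵ m³.
I = 2 × 9.44×10⁻⁶ × 2.48×10⁻⁵ / (1.26×10⁻⁶ × 0.000361) = 1.03 A.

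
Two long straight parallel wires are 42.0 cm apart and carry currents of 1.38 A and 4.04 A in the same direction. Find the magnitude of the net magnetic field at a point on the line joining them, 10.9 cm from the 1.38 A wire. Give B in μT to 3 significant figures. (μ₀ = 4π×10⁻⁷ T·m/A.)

Each long wire gives B = μ₀I/(2πd). Distances are d₁ = 0.109 m and d₂ = 0.311 m.
B₁ = 2.53×10⁻⁶ T, B₂ = 2.60×10⁻⁶ T.
Between parallel currents the two contributions point in opposite directions, so they subtract. B = |B₁ − B₂| = |2.53×10⁻⁶ − 2.60×10⁻⁶| = 6.60×10⁻⁸ T.

B ≈ 0.0660 μT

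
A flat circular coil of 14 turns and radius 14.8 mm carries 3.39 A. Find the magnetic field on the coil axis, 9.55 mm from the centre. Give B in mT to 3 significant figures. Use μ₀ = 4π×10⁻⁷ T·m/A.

B ≈ 1.20 mT

For an N-turn flat coil, B = Nμ₀IR²/[2(R²+z²)^(3/2)] with R = 0.0148 m, z = 0.00955 m.
B = 14 × 8.54×10⁻⁵ T = 1.20×10⁻³ T.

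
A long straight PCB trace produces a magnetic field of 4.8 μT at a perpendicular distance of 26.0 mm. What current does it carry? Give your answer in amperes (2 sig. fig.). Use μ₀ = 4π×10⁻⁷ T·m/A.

I ≈ 0.62 A

For a long straight wire B = μ₀I/(2πd), so I = 2πdB/μ₀.
I = 2π × 0.026 × 4.80×10⁻⁶ / (4π×10⁻⁷) = 0.624 A.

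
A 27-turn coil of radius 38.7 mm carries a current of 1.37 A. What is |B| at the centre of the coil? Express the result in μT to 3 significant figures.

For an N-turn flat coil, B = Nμ₀I/(2R) with R = 0.0387 m.
B = 27 × 2.22×10⁻⁵ T = 6.01×10⁻⁴ T.

B ≈ 601 μT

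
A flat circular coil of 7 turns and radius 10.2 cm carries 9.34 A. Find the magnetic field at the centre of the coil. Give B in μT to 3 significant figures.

B ≈ 403 μT

For an N-turn flat coil, B = Nμ₀I/(2R) with R = 0.102 m.
B = 7 × 5.75×10⁻⁵ T = 4.03×10⁻⁴ T.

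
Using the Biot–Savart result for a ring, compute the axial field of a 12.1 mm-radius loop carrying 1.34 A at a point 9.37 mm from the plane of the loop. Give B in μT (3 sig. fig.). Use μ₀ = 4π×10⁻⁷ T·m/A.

On the axis of a circular loop, B = μ₀IR² / [2(R²+z²)^(3/2)].
R² + z² = (0.0121)² + (0.00937)² = 0.0002342 m², and (R²+z²)^(3/2) = 3.58×10⁻⁶ m³.
B = (4π×10⁻⁷ × 1.34 × 0.0001464) / (2 × 3.58×10⁻⁶) = 3.44×10⁻⁵ T.

B ≈ 34.4 μT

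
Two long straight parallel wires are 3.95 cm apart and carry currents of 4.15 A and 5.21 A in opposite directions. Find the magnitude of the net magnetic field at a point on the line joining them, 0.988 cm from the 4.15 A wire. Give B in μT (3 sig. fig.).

Each long wire gives B = μ₀I/(2πd). Distances are d₁ = 0.00988 m and d₂ = 0.02962 m.
B₁ = 8.40×10⁻⁵ T, B₂ = 3.52×10⁻⁵ T.
Between antiparallel currents both contributions point the same way, so they add. B = B₁ + B₂ = 8.40×10⁻⁵ + 3.52×10⁻⁵ = 1.19×10⁻⁴ T.

B ≈ 119 μT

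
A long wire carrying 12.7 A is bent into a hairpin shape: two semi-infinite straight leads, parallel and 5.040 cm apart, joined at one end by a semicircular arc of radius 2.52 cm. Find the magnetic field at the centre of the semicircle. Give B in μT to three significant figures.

The semicircular arc contributes B_arc = μ₀I·π/(4πR) = μ₀I/(4R) = 1.58×10⁻⁴ T.
Each semi-infinite lead is at perpendicular distance R = 0.0252 m from the centre, with the perpendicular foot at its near end, so it contributes μ₀I/(4πR); both point the same way, together 1.01×10⁻⁴ T.
Arc and leads all point the same direction: B = 1.58×10⁻⁴ + 1.01×10⁻⁴ = 2.59×10⁻⁴ T.

B ≈ 259 μT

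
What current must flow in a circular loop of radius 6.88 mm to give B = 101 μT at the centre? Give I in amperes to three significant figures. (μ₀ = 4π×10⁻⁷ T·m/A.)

I ≈ 1.11 A

At the centre of a circular loop B = μ₀I/(2R), so I = 2RB/μ₀.
With R = 0.00688 m, I = 2 × 0.00688 × 1.01×10⁻⁴ / (4π×10⁻⁷) = 1.11 A.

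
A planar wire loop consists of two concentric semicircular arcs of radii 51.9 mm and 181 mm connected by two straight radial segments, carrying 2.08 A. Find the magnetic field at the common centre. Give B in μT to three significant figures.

The radial connectors point toward the centre, so dl × r̂ = 0 and they contribute nothing.
Each semicircle gives μ₀I/(4R): inner arc 1.26×10⁻⁵ T, outer arc 3.61×10⁻⁶ T.
The two arcs carry current in opposite angular senses, so their fields oppose: B = |1.26×10⁻⁵ − 3.61×10⁻⁶| = 8.98×10⁻⁶ T.

B ≈ 8.98 μT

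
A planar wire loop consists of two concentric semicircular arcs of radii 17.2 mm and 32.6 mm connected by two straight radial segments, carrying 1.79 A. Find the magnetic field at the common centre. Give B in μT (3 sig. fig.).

B ≈ 15.4 μT

The radial connectors point toward the centre, so dl × r̂ = 0 and they contribute nothing.
Each semicircle gives μ₀I/(4R): inner arc 3.27×10⁻⁵ T, outer arc 1.72×10⁻⁵ T.
The two arcs carry current in opposite angular senses, so their fields oppose: B = |3.27×10⁻⁵ − 1.72×10⁻⁵| = 1.54×10⁻⁵ T.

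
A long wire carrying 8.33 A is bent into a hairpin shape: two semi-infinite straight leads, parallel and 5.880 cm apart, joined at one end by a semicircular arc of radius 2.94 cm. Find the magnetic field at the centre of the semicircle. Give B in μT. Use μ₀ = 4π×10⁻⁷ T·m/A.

B ≈ 146 μT

The semicircular arc contributes B_arc = μ₀I·π/(4πR) = μ₀I/(4R) = 8.90×10⁻⁵ T.
Each semi-infinite lead is at perpendicular distance R = 0.0294 m from the centre, with the perpendicular foot at its near end, so it contributes μ₀I/(4πR); both point the same way, together 5.67×10⁻⁵ T.
Arc and leads all point the same direction: B = 8.90×10⁻⁵ + 5.67×10⁻⁵ = 1.46×10⁻⁴ T.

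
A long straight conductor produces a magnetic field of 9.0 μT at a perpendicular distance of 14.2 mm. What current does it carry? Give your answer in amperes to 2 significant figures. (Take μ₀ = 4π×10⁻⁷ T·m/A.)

I ≈ 0.64 A

For a long straight wire B = μ₀I/(2πd), so I = 2πdB/μ₀.
I = 2π × 0.0142 × 9.00×10⁻⁶ / (4π×10⁻⁷) = 0.639 A.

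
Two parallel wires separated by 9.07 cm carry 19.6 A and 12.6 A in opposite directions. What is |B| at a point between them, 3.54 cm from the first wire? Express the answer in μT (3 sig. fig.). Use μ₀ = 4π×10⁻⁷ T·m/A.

B ≈ 156 μT

Each long wire gives B = μ₀I/(2πd). Distances are d₁ = 0.0354 m and d₂ = 0.0553 m.
B₁ = 1.11×10⁻⁴ T, B₂ = 4.56×10⁻⁵ T.
Between antiparallel currents both contributions point the same way, so they add. B = B₁ + B₂ = 1.11×10⁻⁴ + 4.56×10⁻⁵ = 1.56×10⁻⁴ T.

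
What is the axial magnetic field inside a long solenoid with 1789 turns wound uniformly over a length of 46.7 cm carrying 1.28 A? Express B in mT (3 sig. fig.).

Inside a long solenoid, B = μ₀nI with n = 3831 turns/m.
B = 4π×10⁻⁷ × 3831 × 1.28 = 6.16×10⁻³ T.

B ≈ 6.16 mT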